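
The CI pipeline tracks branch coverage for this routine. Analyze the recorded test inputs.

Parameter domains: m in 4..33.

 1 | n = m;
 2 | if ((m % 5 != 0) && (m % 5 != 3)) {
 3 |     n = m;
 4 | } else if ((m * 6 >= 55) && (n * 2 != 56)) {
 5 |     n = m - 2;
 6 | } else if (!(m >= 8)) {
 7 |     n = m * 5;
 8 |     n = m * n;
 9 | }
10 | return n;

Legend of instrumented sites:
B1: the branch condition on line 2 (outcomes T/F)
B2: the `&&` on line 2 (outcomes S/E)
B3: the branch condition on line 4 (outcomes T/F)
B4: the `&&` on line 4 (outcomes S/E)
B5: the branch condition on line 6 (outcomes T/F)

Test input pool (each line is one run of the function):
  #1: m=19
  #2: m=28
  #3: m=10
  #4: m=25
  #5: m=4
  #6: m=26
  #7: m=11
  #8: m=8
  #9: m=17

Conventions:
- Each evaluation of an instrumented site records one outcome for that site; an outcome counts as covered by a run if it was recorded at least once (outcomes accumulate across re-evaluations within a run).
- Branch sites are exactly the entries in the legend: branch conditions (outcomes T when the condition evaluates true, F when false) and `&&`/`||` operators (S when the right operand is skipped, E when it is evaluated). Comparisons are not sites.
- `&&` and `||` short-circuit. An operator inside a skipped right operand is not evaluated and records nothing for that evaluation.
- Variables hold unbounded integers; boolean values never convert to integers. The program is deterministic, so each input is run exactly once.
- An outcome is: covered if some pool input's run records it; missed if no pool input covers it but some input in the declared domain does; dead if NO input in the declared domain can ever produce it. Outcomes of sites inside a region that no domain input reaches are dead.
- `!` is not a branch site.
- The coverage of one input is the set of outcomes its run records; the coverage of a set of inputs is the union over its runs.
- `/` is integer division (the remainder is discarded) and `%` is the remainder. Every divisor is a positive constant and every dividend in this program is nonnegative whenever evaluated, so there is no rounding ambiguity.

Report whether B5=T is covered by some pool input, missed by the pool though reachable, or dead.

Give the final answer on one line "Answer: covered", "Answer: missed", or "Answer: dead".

no pool input records B5=T
but domain input (m=5) does record it -> reachable, so missed

Answer: missed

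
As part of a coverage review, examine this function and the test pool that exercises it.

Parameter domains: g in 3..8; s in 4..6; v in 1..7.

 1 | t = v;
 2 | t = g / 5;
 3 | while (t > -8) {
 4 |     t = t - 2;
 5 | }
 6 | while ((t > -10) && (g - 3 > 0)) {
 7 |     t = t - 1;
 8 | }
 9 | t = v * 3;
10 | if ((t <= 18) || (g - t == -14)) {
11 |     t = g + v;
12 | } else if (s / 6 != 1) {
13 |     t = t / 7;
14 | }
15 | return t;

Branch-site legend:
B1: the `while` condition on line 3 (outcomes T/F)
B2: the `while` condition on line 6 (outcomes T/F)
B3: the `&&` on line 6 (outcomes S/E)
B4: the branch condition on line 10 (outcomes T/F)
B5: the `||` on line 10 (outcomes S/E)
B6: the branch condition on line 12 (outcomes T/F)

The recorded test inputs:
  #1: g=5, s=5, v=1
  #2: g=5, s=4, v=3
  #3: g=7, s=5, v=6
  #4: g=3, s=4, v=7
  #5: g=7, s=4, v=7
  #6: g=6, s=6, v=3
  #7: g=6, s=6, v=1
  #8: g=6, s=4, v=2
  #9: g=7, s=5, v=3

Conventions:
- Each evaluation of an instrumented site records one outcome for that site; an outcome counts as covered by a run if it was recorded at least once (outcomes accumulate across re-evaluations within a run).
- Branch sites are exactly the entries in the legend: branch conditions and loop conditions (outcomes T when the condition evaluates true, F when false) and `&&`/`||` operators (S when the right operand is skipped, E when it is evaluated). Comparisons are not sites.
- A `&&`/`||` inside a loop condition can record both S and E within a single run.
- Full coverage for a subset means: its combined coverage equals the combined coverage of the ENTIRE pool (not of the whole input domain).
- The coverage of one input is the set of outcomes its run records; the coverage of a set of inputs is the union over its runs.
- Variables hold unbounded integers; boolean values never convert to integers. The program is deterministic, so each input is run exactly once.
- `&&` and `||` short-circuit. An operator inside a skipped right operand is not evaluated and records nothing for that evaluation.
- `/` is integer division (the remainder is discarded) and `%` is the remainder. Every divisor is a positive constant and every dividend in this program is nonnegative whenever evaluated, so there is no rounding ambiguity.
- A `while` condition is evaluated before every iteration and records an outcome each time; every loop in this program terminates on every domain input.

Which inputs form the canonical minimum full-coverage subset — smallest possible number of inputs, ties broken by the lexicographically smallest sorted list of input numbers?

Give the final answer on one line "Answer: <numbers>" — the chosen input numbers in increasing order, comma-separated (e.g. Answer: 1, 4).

input #1 (g=5, s=5, v=1): covers B1=T, B1=F, B2=T, B2=F, B3=S, B3=E, B4=T, B5=S
input #2 (g=5, s=4, v=3): covers B1=T, B1=F, B2=T, B2=F, B3=S, B3=E, B4=T, B5=S
input #3 (g=7, s=5, v=6): covers B1=T, B1=F, B2=T, B2=F, B3=S, B3=E, B4=T, B5=S
input #4 (g=3, s=4, v=7): covers B1=T, B1=F, B2=F, B3=E, B4=F, B5=E, B6=T
input #5 (g=7, s=4, v=7): covers B1=T, B1=F, B2=T, B2=F, B3=S, B3=E, B4=T, B5=E
input #6 (g=6, s=6, v=3): covers B1=T, B1=F, B2=T, B2=F, B3=S, B3=E, B4=T, B5=S
input #7 (g=6, s=6, v=1): covers B1=T, B1=F, B2=T, B2=F, B3=S, B3=E, B4=T, B5=S
input #8 (g=6, s=4, v=2): covers B1=T, B1=F, B2=T, B2=F, B3=S, B3=E, B4=T, B5=S
input #9 (g=7, s=5, v=3): covers B1=T, B1=F, B2=T, B2=F, B3=S, B3=E, B4=T, B5=S
pool-wide coverage (11 outcomes): B1=T, B1=F, B2=T, B2=F, B3=S, B3=E, B4=T, B4=F, B5=S, B5=E, B6=T
checked all size-1 subsets: none covers 11 outcomes (max 8/11)
inputs {1, 4} (size 2) cover everything; no size-2 subset with a lexicographically smaller index list covers all 11

Answer: 1, 4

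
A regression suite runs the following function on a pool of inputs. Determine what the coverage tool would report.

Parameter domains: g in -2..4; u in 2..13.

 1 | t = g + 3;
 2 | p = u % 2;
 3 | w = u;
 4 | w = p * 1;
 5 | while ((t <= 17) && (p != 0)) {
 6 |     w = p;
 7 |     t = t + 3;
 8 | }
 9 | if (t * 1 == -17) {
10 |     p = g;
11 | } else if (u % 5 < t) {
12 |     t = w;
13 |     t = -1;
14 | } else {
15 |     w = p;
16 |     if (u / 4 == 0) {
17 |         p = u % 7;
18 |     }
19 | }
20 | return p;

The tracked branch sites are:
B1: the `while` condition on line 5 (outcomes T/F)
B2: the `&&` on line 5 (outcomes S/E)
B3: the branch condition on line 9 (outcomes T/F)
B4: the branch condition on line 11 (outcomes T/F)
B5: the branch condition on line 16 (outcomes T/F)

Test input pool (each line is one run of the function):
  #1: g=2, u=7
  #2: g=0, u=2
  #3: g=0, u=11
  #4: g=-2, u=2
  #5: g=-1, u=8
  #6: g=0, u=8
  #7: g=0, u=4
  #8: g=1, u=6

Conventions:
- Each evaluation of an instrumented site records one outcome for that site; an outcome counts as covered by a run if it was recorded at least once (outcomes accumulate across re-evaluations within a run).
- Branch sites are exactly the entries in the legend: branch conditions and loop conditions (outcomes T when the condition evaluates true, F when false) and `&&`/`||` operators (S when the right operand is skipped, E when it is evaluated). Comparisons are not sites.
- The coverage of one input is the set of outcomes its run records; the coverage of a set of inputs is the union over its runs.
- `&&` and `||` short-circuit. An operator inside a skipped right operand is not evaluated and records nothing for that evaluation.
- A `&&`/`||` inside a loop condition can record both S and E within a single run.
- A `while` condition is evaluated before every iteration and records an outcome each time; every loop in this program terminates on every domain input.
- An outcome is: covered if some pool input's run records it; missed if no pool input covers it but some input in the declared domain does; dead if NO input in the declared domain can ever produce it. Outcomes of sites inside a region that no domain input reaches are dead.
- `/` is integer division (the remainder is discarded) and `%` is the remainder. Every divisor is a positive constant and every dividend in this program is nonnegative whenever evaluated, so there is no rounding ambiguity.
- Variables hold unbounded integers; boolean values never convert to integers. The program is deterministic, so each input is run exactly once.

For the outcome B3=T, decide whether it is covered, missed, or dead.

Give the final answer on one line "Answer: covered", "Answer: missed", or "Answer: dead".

no pool input records B3=T
checking all 84 inputs in the declared domain: B3=T is never recorded -> dead

Answer: dead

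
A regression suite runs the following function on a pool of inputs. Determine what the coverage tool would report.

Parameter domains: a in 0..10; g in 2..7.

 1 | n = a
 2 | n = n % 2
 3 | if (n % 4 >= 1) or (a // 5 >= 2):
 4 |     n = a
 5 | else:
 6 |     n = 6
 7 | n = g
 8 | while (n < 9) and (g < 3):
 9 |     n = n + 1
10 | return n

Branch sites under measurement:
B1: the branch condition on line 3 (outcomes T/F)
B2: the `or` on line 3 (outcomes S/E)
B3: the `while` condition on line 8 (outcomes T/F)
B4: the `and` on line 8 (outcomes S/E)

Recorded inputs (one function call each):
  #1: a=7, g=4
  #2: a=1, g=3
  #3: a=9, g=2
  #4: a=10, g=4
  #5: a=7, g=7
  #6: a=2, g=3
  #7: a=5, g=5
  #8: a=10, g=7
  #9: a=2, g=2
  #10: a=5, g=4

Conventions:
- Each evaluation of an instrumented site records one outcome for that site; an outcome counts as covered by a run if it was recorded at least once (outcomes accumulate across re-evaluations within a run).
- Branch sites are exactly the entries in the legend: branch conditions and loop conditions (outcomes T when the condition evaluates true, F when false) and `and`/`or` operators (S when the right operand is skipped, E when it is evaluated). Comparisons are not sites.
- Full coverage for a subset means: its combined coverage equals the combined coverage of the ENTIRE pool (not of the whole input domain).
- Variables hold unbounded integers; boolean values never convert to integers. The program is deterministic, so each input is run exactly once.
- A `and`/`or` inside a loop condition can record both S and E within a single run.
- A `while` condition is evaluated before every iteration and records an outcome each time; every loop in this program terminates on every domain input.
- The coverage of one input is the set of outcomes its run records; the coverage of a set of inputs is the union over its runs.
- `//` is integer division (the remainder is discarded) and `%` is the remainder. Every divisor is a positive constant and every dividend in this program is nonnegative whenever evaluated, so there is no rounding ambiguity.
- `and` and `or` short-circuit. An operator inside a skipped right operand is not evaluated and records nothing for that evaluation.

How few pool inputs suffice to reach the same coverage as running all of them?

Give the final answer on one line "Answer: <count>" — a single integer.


#1 (a=7, g=4) -> covered: B1=T, B2=S, B3=F, B4=E
#2 (a=1, g=3) -> covered: B1=T, B2=S, B3=F, B4=E
#3 (a=9, g=2) -> covered: B1=T, B2=S, B3=T, B3=F, B4=S, B4=E
#4 (a=10, g=4) -> covered: B1=T, B2=E, B3=F, B4=E
#5 (a=7, g=7) -> covered: B1=T, B2=S, B3=F, B4=E
#6 (a=2, g=3) -> covered: B1=F, B2=E, B3=F, B4=E
#7 (a=5, g=5) -> covered: B1=T, B2=S, B3=F, B4=E
#8 (a=10, g=7) -> covered: B1=T, B2=E, B3=F, B4=E
#9 (a=2, g=2) -> covered: B1=F, B2=E, B3=T, B3=F, B4=S, B4=E
#10 (a=5, g=4) -> covered: B1=T, B2=S, B3=F, B4=E
together the pool reaches 8 outcomes: B1=T, B1=F, B2=S, B2=E, B3=T, B3=F, B4=S, B4=E
checked all size-1 subsets: none covers 8 outcomes (max 6/8)
size 2: inputs {1, 9} cover all 8 outcomes, and no lexicographically smaller subset of this size does
Answer: 2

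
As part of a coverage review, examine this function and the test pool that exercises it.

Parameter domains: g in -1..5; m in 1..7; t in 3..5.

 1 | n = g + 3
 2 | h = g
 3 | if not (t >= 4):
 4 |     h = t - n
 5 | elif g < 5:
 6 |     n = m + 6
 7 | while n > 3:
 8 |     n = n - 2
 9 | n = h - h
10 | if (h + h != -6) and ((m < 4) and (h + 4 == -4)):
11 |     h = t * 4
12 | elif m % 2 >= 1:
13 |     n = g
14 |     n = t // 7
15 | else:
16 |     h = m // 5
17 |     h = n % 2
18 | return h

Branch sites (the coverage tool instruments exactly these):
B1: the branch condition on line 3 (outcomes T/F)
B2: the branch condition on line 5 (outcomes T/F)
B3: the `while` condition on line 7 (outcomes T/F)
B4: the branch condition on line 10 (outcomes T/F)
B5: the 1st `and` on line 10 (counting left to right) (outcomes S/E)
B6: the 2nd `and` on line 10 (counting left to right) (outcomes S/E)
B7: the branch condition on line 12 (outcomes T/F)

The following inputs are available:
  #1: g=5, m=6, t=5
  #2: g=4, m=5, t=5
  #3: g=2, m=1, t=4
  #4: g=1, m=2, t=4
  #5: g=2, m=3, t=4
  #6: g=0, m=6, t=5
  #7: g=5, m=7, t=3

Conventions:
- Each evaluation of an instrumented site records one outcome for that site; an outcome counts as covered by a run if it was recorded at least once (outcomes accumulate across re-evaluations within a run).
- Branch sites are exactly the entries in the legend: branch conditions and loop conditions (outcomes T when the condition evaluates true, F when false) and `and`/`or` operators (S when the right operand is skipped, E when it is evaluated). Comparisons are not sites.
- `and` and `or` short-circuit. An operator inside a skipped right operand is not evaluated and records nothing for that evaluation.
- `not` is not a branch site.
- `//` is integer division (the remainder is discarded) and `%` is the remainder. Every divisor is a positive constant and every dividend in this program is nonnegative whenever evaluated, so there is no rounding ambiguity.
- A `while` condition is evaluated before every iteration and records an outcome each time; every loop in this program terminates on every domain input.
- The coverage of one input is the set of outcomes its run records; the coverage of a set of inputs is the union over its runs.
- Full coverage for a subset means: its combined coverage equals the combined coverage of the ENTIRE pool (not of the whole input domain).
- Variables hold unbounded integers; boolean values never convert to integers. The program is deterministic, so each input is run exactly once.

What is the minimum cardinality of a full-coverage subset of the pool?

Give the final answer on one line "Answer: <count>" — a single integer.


test 1 (g=5, m=6, t=5) hits B1=F, B2=F, B3=T, B3=F, B4=F, B5=E, B6=S, B7=F
test 2 (g=4, m=5, t=5) hits B1=F, B2=T, B3=T, B3=F, B4=F, B5=E, B6=S, B7=T
test 3 (g=2, m=1, t=4) hits B1=F, B2=T, B3=T, B3=F, B4=F, B5=E, B6=E, B7=T
test 4 (g=1, m=2, t=4) hits B1=F, B2=T, B3=T, B3=F, B4=F, B5=E, B6=E, B7=F
test 5 (g=2, m=3, t=4) hits B1=F, B2=T, B3=T, B3=F, B4=F, B5=E, B6=E, B7=T
test 6 (g=0, m=6, t=5) hits B1=F, B2=T, B3=T, B3=F, B4=F, B5=E, B6=S, B7=F
test 7 (g=5, m=7, t=3) hits B1=T, B3=T, B3=F, B4=F, B5=E, B6=S, B7=T
pool-wide coverage (12 outcomes): B1=T, B1=F, B2=T, B2=F, B3=T, B3=F, B4=F, B5=E, B6=S, B6=E, B7=T, B7=F
checked all size-1 subsets: none covers 12 outcomes (max 8/12)
checked all size-2 subsets: none covers 12 outcomes (max 11/12)
at size 3, {1, 3, 7} reaches all 12 outcomes; every lexicographically earlier size-3 subset fails
Answer: 3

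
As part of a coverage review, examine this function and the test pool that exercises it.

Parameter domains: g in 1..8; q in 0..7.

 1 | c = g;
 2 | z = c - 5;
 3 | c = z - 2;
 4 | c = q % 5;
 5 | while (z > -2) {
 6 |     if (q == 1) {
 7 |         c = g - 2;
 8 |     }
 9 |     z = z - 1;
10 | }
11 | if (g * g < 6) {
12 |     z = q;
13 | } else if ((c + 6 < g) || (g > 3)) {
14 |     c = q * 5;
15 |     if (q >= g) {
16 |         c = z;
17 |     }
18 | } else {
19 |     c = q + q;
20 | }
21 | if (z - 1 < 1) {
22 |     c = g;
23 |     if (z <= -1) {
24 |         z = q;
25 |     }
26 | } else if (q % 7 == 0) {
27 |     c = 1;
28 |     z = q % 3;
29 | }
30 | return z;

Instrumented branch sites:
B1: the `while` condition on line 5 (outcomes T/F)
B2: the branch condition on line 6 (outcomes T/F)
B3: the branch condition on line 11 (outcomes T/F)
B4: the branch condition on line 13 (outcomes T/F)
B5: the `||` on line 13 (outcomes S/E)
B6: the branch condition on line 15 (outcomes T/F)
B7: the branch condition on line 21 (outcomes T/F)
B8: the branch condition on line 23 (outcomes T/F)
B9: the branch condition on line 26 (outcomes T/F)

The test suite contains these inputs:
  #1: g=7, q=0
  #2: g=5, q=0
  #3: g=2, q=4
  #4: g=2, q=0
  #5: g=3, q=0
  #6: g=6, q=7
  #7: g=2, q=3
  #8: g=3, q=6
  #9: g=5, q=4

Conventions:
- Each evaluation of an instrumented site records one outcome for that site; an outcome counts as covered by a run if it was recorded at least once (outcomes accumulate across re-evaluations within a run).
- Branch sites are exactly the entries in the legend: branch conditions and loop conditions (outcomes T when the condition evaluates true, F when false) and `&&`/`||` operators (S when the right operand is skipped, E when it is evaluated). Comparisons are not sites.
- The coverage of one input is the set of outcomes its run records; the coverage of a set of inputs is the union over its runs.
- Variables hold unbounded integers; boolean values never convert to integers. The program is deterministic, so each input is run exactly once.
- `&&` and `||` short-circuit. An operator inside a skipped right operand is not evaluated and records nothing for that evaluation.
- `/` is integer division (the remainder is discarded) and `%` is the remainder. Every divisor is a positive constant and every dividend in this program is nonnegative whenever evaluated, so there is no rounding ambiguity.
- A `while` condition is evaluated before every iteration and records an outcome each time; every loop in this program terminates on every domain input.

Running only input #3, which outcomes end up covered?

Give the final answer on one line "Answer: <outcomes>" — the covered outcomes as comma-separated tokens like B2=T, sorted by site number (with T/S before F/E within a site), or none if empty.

Simulating input #3 (g=2, q=4) step by step:
  B1->F, B3->T, B7->F, B9->F
distinct outcomes covered: B1=F, B3=T, B7=F, B9=F

Answer: B1=F, B3=T, B7=F, B9=F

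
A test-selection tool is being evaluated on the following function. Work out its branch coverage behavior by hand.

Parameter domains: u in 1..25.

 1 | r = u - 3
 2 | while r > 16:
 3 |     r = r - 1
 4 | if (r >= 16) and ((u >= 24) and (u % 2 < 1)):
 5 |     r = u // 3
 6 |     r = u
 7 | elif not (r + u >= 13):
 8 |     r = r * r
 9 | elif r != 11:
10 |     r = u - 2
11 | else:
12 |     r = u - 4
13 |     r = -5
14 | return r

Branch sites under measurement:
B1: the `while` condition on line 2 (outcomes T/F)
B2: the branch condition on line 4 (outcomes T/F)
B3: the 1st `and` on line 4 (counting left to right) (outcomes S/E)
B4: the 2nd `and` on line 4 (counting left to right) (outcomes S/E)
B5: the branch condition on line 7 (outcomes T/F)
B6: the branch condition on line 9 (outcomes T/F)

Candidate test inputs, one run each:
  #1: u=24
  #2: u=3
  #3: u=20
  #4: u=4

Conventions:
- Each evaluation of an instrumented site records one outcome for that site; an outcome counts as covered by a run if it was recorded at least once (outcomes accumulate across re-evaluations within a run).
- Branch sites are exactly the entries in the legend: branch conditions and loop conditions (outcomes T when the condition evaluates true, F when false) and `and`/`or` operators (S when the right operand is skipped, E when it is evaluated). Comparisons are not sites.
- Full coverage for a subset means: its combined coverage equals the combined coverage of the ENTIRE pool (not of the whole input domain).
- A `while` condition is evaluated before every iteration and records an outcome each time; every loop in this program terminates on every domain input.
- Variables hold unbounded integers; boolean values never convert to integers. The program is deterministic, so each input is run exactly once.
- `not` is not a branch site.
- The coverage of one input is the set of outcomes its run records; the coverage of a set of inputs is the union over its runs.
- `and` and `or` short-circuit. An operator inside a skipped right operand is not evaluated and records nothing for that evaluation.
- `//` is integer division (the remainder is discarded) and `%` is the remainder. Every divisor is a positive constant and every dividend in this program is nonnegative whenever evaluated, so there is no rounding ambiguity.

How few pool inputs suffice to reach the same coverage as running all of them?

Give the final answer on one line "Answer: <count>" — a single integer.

input #1, u=24: events B1->T, B1->T, B1->T, B1->T, B1->T, B1->F, B3->E, B4->E, B2->T; outcomes B1=T, B1=F, B2=T, B3=E, B4=E
input #2, u=3: events B1->F, B3->S, B2->F, B5->T; outcomes B1=F, B2=F, B3=S, B5=T
input #3, u=20: events B1->T, B1->F, B3->E, B4->S, B2->F, B5->F, B6->T; outcomes B1=T, B1=F, B2=F, B3=E, B4=S, B5=F, B6=T
input #4, u=4: events B1->F, B3->S, B2->F, B5->T; outcomes B1=F, B2=F, B3=S, B5=T
the full pool covers 11 outcomes: B1=T, B1=F, B2=T, B2=F, B3=S, B3=E, B4=S, B4=E, B5=T, B5=F, B6=T
size 1 is not enough: best union over all size-1 subsets is 7/11
size 2 is not enough: best union over all size-2 subsets is 9/11
the canonical winner is {1, 2, 3}: size 3, full 11-outcome coverage, earliest index list among size-3 covers

Answer: 3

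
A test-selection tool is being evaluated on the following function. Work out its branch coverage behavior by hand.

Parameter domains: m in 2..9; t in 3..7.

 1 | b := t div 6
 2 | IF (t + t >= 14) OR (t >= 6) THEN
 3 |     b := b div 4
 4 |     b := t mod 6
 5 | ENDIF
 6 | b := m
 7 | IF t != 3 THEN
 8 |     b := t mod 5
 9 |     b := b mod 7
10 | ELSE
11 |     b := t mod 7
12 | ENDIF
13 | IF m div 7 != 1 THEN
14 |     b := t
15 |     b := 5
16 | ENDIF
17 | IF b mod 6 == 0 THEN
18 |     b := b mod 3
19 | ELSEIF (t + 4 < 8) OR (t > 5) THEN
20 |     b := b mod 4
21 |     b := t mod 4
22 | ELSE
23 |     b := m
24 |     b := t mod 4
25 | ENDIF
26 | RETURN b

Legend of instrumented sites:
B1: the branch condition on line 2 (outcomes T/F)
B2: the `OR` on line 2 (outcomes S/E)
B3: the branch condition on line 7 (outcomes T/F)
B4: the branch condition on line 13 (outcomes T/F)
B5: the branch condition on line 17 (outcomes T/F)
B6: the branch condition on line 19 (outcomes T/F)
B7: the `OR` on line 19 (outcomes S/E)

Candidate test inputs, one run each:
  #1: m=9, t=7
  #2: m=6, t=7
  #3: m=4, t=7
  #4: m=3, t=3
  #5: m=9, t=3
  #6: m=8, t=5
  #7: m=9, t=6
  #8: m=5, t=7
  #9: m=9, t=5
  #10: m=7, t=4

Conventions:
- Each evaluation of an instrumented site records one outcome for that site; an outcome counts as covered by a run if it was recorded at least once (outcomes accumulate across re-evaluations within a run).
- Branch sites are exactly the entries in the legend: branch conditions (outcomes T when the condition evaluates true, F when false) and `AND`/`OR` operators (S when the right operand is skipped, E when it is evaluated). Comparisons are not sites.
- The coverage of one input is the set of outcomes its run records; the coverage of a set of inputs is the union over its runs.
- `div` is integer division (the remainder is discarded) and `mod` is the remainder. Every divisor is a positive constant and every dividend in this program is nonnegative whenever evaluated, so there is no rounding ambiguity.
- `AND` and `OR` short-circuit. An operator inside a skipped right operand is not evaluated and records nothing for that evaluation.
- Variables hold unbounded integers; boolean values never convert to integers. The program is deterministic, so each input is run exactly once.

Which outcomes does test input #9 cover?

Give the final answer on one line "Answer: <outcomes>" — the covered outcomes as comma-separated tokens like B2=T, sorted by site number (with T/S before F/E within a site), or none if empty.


Tracing the run of input #9 (m=9, t=5):
  B2->E, B1->F, B3->T, B4->F, B5->T
deduplicating events, the covered set is: B1=F, B2=E, B3=T, B4=F, B5=T
Answer: B1=F, B2=E, B3=T, B4=F, B5=T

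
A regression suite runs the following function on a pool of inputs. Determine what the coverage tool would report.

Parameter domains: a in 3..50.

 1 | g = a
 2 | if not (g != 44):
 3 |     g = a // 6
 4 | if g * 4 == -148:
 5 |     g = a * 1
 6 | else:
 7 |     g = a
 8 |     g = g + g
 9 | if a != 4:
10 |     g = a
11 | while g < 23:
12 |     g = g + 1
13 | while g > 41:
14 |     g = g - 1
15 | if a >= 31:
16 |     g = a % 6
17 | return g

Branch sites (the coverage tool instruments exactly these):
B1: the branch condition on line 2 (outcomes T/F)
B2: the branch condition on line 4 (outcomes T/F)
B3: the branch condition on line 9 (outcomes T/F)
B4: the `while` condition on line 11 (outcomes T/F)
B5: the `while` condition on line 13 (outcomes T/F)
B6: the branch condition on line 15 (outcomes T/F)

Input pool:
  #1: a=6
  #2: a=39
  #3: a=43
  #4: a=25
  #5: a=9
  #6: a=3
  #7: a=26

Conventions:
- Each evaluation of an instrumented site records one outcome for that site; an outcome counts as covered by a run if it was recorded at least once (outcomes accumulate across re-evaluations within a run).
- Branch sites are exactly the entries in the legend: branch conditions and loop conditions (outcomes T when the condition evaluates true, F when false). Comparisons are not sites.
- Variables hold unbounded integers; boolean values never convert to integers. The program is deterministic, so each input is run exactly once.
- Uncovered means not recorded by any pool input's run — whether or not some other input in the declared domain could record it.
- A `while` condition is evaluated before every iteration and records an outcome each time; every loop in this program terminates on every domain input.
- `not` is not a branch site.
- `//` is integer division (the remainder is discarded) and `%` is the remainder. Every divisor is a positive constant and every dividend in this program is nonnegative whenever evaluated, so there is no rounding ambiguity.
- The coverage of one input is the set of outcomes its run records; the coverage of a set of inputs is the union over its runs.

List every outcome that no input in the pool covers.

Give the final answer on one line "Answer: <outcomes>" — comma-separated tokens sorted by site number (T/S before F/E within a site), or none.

input #1, a=6: outcomes B1=F, B2=F, B3=T, B4=T, B4=F, B5=F, B6=F
input #2, a=39: outcomes B1=F, B2=F, B3=T, B4=F, B5=F, B6=T
input #3, a=43: outcomes B1=F, B2=F, B3=T, B4=F, B5=T, B5=F, B6=T
input #4, a=25: outcomes B1=F, B2=F, B3=T, B4=F, B5=F, B6=F
input #5, a=9: outcomes B1=F, B2=F, B3=T, B4=T, B4=F, B5=F, B6=F
input #6, a=3: outcomes B1=F, B2=F, B3=T, B4=T, B4=F, B5=F, B6=F
input #7, a=26: outcomes B1=F, B2=F, B3=T, B4=F, B5=F, B6=F
union over the pool: B1=F, B2=F, B3=T, B4=T, B4=F, B5=T, B5=F, B6=T, B6=F
uncovered (3 of 12): B1=T, B2=T, B3=F

Answer: B1=T, B2=T, B3=F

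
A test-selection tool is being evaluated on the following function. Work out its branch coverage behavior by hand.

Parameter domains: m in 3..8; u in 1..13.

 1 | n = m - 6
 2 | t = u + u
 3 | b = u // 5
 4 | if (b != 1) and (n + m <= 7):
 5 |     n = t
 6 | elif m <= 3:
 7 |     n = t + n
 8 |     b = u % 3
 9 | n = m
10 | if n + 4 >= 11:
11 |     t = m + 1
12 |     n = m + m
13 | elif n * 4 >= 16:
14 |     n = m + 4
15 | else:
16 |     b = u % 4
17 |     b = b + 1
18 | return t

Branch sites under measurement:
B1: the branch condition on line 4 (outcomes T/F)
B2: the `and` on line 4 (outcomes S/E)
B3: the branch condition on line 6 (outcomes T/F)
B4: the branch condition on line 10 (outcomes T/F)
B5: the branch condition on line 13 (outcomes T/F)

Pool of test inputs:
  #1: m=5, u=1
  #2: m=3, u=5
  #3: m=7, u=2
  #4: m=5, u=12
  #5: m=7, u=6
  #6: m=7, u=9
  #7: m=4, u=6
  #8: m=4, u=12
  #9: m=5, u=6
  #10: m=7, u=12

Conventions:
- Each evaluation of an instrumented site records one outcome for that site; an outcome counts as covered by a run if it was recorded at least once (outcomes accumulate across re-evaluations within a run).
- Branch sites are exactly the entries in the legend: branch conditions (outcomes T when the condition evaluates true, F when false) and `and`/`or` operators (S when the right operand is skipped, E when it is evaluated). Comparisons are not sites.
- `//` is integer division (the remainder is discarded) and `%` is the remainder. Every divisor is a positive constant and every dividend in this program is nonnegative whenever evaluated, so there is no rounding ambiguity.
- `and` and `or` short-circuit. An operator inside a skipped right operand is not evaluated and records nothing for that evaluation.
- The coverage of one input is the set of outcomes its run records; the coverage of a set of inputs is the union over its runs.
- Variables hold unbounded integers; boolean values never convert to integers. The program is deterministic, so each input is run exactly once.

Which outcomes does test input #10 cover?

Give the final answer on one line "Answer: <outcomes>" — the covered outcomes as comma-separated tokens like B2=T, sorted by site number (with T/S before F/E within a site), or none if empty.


Simulating input #10 (m=7, u=12) step by step:
  B2->E, B1->F, B3->F, B4->T
deduplicating events, the covered set is: B1=F, B2=E, B3=F, B4=T
Answer: B1=F, B2=E, B3=F, B4=T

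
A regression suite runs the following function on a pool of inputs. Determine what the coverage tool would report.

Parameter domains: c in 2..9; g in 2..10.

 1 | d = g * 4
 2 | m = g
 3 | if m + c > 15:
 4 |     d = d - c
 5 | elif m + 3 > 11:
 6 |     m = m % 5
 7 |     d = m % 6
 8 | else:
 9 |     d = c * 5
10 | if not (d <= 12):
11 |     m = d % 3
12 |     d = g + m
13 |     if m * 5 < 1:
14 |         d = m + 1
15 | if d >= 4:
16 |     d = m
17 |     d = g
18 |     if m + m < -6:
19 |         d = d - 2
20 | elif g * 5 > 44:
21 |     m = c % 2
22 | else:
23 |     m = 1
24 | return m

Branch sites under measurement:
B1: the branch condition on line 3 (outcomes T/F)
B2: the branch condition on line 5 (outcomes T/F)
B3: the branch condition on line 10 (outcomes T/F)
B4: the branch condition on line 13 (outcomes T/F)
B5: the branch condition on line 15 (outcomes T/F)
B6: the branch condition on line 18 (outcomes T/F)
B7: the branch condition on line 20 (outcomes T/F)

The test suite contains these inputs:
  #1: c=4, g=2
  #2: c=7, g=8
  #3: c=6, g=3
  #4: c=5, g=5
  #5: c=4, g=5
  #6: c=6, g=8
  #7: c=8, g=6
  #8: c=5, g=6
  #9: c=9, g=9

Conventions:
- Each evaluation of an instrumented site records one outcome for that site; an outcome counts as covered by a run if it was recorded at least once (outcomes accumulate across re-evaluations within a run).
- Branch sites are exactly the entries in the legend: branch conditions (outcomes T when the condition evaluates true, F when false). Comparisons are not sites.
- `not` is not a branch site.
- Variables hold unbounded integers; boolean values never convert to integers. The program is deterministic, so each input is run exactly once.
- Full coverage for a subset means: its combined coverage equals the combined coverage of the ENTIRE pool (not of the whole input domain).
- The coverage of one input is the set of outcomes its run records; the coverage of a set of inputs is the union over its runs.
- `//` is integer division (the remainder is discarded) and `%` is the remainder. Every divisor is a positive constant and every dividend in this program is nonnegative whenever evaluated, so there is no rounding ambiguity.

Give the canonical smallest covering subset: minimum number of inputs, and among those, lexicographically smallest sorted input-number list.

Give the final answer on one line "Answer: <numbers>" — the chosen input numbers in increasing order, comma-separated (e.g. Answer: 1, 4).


#1 (c=4, g=2) -> B1->F, B2->F, B3->T, B4->F, B5->T, B6->F; covered: B1=F, B2=F, B3=T, B4=F, B5=T, B6=F
#2 (c=7, g=8) -> B1->F, B2->F, B3->T, B4->F, B5->T, B6->F; covered: B1=F, B2=F, B3=T, B4=F, B5=T, B6=F
#3 (c=6, g=3) -> B1->F, B2->F, B3->T, B4->T, B5->F, B7->F; covered: B1=F, B2=F, B3=T, B4=T, B5=F, B7=F
#4 (c=5, g=5) -> B1->F, B2->F, B3->T, B4->F, B5->T, B6->F; covered: B1=F, B2=F, B3=T, B4=F, B5=T, B6=F
#5 (c=4, g=5) -> B1->F, B2->F, B3->T, B4->F, B5->T, B6->F; covered: B1=F, B2=F, B3=T, B4=F, B5=T, B6=F
#6 (c=6, g=8) -> B1->F, B2->F, B3->T, B4->T, B5->F, B7->F; covered: B1=F, B2=F, B3=T, B4=T, B5=F, B7=F
#7 (c=8, g=6) -> B1->F, B2->F, B3->T, B4->F, B5->T, B6->F; covered: B1=F, B2=F, B3=T, B4=F, B5=T, B6=F
#8 (c=5, g=6) -> B1->F, B2->F, B3->T, B4->F, B5->T, B6->F; covered: B1=F, B2=F, B3=T, B4=F, B5=T, B6=F
#9 (c=9, g=9) -> B1->T, B3->T, B4->T, B5->F, B7->T; covered: B1=T, B3=T, B4=T, B5=F, B7=T
together the pool reaches 11 outcomes: B1=T, B1=F, B2=F, B3=T, B4=T, B4=F, B5=T, B5=F, B6=F, B7=T, B7=F
every size-1 subset falls short of the 11 outcomes (best: 6/11)
every size-2 subset falls short of the 11 outcomes (best: 10/11)
size 3: inputs {1, 3, 9} cover all 11 outcomes, and no lexicographically smaller subset of this size does
Answer: 1, 3, 9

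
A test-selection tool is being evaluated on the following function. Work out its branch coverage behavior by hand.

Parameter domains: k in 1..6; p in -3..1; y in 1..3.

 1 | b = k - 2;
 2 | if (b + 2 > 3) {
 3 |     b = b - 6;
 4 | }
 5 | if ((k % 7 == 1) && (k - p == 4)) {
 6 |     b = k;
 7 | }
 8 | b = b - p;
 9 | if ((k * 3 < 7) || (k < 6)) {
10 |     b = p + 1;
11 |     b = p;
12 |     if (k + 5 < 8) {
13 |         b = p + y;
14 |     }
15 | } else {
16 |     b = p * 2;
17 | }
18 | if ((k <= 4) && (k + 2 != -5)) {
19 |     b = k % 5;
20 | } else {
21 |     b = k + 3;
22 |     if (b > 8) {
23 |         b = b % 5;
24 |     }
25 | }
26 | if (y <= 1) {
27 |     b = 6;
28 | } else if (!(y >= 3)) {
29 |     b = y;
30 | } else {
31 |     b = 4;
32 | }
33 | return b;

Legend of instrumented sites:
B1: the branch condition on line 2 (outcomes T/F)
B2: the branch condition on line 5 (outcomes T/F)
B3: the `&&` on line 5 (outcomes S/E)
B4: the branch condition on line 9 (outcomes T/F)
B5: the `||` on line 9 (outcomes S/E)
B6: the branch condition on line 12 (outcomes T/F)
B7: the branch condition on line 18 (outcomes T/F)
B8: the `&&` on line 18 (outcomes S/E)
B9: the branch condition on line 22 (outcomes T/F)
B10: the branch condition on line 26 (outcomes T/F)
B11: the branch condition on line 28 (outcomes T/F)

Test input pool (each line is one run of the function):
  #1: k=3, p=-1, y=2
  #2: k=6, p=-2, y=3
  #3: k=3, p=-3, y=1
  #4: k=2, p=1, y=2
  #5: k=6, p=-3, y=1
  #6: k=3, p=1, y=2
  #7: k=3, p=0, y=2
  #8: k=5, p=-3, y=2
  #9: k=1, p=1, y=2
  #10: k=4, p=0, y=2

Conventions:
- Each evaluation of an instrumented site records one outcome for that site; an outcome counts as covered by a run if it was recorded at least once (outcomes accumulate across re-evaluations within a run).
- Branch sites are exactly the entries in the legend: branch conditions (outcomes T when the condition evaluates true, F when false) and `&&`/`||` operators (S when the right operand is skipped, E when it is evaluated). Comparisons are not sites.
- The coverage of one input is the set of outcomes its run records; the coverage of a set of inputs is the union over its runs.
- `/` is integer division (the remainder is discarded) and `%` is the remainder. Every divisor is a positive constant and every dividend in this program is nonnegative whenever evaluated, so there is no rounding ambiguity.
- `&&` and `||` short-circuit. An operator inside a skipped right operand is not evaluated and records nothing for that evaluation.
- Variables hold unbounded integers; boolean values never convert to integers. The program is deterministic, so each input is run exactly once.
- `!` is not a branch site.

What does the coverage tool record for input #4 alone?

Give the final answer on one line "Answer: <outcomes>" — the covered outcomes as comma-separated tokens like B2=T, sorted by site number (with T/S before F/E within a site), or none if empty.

Event log for input #4 (k=2, p=1, y=2):
  B1->F, B3->S, B2->F, B5->S, B4->T, B6->T, B8->E, B7->T, B10->F, B11->T
collecting distinct outcomes: B1=F, B2=F, B3=S, B4=T, B5=S, B6=T, B7=T, B8=E, B10=F, B11=T

Answer: B1=F, B2=F, B3=S, B4=T, B5=S, B6=T, B7=T, B8=E, B10=F, B11=T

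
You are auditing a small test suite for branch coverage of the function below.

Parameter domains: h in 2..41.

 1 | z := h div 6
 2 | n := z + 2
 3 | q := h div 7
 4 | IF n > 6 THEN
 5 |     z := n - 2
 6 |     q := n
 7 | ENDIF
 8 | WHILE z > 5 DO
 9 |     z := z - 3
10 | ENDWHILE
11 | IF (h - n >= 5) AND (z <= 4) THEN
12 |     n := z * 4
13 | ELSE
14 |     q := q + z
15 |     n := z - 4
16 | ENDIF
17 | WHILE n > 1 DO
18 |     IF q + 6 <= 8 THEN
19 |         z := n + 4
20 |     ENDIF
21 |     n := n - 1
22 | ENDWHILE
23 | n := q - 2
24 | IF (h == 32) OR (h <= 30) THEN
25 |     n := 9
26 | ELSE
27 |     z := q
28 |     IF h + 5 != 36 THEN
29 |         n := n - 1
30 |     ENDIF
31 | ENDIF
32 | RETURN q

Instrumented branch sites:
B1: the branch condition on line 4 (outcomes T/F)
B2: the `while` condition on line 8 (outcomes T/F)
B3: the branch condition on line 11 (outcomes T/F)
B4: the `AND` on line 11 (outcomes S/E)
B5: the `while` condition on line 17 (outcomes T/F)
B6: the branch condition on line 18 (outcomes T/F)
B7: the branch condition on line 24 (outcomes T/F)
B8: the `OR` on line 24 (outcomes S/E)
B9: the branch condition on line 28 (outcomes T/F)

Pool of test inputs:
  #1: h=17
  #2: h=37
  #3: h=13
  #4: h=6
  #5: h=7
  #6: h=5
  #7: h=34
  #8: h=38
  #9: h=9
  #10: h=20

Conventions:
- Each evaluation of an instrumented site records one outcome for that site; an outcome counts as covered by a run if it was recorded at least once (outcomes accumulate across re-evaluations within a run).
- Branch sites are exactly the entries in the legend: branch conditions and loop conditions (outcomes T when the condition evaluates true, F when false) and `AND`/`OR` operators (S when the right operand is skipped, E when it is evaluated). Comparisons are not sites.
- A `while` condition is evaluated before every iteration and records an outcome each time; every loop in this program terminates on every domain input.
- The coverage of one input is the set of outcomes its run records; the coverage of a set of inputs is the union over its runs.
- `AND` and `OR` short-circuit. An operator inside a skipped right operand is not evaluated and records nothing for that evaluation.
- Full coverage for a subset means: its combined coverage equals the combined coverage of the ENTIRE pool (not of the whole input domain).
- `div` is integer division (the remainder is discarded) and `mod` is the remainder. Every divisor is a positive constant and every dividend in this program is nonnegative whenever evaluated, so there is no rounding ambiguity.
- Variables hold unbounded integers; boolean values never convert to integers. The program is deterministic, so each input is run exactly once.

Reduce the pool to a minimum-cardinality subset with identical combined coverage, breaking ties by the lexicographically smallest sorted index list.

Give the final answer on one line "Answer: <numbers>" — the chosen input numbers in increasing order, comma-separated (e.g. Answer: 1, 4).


#1 (h=17) -> B1->F, B2->F, B4->E, B3->T, B5->T, B6->T, B5->T, B6->T, B5->T, B6->T, B5->T, B6->T, B5->T, B6->T, ...; covered: B1=F, B2=F, B3=T, B4=E, B5=T, B5=F, B6=T, B7=T, B8=E
#2 (h=37) -> B1->T, B2->T, B2->F, B4->E, B3->T, B5->T, B6->F, B5->T, B6->F, B5->T, B6->F, B5->T, B6->F, B5->T, ...; covered: B1=T, B2=T, B2=F, B3=T, B4=E, B5=T, B5=F, B6=F, B7=F, B8=E, B9=T
#3 (h=13) -> B1->F, B2->F, B4->E, B3->T, B5->T, B6->T, B5->T, B6->T, B5->T, B6->T, B5->T, B6->T, B5->T, B6->T, ...; covered: B1=F, B2=F, B3=T, B4=E, B5=T, B5=F, B6=T, B7=T, B8=E
#4 (h=6) -> B1->F, B2->F, B4->S, B3->F, B5->F, B8->E, B7->T; covered: B1=F, B2=F, B3=F, B4=S, B5=F, B7=T, B8=E
#5 (h=7) -> B1->F, B2->F, B4->S, B3->F, B5->F, B8->E, B7->T; covered: B1=F, B2=F, B3=F, B4=S, B5=F, B7=T, B8=E
#6 (h=5) -> B1->F, B2->F, B4->S, B3->F, B5->F, B8->E, B7->T; covered: B1=F, B2=F, B3=F, B4=S, B5=F, B7=T, B8=E
#7 (h=34) -> B1->T, B2->F, B4->E, B3->F, B5->F, B8->E, B7->F, B9->T; covered: B1=T, B2=F, B3=F, B4=E, B5=F, B7=F, B8=E, B9=T
#8 (h=38) -> B1->T, B2->T, B2->F, B4->E, B3->T, B5->T, B6->F, B5->T, B6->F, B5->T, B6->F, B5->T, B6->F, B5->T, ...; covered: B1=T, B2=T, B2=F, B3=T, B4=E, B5=T, B5=F, B6=F, B7=F, B8=E, B9=T
#9 (h=9) -> B1->F, B2->F, B4->E, B3->T, B5->T, B6->T, B5->T, B6->T, B5->T, B6->T, B5->F, B8->E, B7->T; covered: B1=F, B2=F, B3=T, B4=E, B5=T, B5=F, B6=T, B7=T, B8=E
#10 (h=20) -> B1->F, B2->F, B4->E, B3->T, B5->T, B6->T, B5->T, B6->T, B5->T, B6->T, B5->T, B6->T, B5->T, B6->T, ...; covered: B1=F, B2=F, B3=T, B4=E, B5=T, B5=F, B6=T, B7=T, B8=E
together the pool reaches 16 outcomes: B1=T, B1=F, B2=T, B2=F, B3=T, B3=F, B4=S, B4=E, B5=T, B5=F, B6=T, B6=F, B7=T, B7=F, B8=E, B9=T
size 1 is not enough: best union over all size-1 subsets is 11/16
size 2 is not enough: best union over all size-2 subsets is 15/16
size 3: inputs {1, 2, 4} cover all 16 outcomes, and no lexicographically smaller subset of this size does
Answer: 1, 2, 4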